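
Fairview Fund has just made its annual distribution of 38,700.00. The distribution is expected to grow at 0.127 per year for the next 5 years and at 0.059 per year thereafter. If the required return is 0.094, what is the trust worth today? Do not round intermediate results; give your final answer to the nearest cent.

D_1 = 43614.90000
D_2 = 49153.99230
D_3 = 55396.54932
D_4 = 62431.91109
D_5 = 70360.76379
Terminal value at year 5: TV = D_5×(1+g_2)/(r−g_2) = 74512.04886/0.035 = 2128915.68165
P_0 = D_1/(1+r)^1 + D_2/(1+r)^2 + D_3/(1+r)^3 + D_4/(1+r)^4 + D_5/(1+r)^5 + TV/(1+r)^5
    = 39867.36746 + 41069.94801 + 42308.80385 + 43585.02919 + 44899.75128 + 1358538.18875 = 1570269.08854

1570269.09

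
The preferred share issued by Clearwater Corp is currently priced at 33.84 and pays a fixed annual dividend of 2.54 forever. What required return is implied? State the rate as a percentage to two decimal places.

P = C/r ⇒ r = C/P = 2.54/33.84 = 0.075059

7.51%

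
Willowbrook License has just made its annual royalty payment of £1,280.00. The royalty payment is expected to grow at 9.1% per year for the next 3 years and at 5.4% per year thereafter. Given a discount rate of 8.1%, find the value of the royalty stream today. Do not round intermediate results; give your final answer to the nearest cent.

£55278.46

D_1 = 1396.48000
D_2 = 1523.55968
D_3 = 1662.20361
Terminal value at year 3: TV = D_3×(1+g_2)/(r−g_2) = 1751.96261/0.027 = 64887.50392
P_0 = D_1/(1+r)^1 + D_2/(1+r)^2 + D_3/(1+r)^3 + TV/(1+r)^3
    = 1291.84089 + 1303.79131 + 1315.85229 + 51366.97445 = 55278.45894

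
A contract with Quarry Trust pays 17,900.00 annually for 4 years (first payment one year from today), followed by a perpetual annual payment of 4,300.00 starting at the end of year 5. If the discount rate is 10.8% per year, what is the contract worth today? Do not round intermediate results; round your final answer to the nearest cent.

82188.88

PV of 4-year annuity: 17,900.00 × [1 − (1+0.108)^−4] / 0.108 = 55771.75135
Perpetuity value at year 4: 4,300.00 / 0.108 = 39814.81481
PV of perpetuity: 39814.81481 / (1+0.108)^4 = 26417.13153
Total PV = 55771.75135 + 26417.13153 = 82188.88288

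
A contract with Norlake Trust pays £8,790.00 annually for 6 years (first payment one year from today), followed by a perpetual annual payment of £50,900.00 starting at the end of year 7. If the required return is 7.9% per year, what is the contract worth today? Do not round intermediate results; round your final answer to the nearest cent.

£449042.36

PV of 6-year annuity: £8,790.00 × [1 − (1+0.079)^−6] / 0.079 = 40758.68002
Perpetuity value at year 6: £50,900.00 / 0.079 = 644303.79747
PV of perpetuity: 644303.79747 / (1+0.079)^6 = 408283.68225
Total PV = 40758.68002 + 408283.68225 = 449042.36226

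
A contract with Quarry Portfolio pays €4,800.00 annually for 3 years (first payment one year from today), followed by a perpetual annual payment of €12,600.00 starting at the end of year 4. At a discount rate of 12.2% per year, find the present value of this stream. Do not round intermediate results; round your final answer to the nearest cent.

€84608.60

PV of 3-year annuity: €4,800.00 × [1 − (1+0.122)^−3] / 0.122 = 11489.28326
Perpetuity value at year 3: €12,600.00 / 0.122 = 103278.68852
PV of perpetuity: 103278.68852 / (1+0.122)^3 = 73119.31997
Total PV = 11489.28326 + 73119.31997 = 84608.60323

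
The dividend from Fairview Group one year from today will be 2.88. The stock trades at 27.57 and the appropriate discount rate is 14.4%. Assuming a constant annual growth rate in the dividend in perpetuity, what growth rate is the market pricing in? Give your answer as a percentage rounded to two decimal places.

P = D₁/(r−g) ⇒ g = r − D₁/P = 0.144 − 2.88/27.57 = 0.039539

3.95%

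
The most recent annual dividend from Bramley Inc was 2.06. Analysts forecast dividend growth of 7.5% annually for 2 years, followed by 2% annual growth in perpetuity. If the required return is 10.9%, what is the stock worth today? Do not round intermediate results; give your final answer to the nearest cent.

D_1 = 2.21450
D_2 = 2.38059
Terminal value at year 2: TV = D_2×(1+g_2)/(r−g_2) = 2.42820/0.089 = 27.28314
P_0 = D_1/(1+r)^1 + D_2/(1+r)^2 + TV/(1+r)^2
    = 1.99684 + 1.93562 + 22.18356 = 26.11603

26.12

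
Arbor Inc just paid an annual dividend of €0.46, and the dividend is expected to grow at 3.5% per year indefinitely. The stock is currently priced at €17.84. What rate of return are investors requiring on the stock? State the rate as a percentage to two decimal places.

6.17%

D₁ = €0.46 × 1.035 = €0.4761
P = D₁/(r − g) ⇒ r = D₁/P + g = €0.4761/€17.84 + 0.035 = 0.026687 + 0.035 = 0.061687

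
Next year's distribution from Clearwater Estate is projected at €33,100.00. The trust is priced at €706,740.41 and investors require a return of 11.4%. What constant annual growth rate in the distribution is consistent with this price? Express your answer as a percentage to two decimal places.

P = D₁/(r−g) ⇒ g = r − D₁/P = 0.114 − €33,100.00/€706,740.41 = 0.067165

6.72%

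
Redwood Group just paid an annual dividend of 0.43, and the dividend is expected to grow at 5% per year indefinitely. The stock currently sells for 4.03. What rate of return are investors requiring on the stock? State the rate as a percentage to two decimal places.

16.20%

D₁ = 0.43 × 1.05 = 0.4515
P = D₁/(r − g) ⇒ r = D₁/P + g = 0.4515/4.03 + 0.05 = 0.112035 + 0.05 = 0.162035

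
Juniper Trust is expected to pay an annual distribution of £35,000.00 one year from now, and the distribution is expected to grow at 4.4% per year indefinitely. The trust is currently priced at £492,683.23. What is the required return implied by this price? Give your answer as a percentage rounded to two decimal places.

11.50%

P = D₁/(r − g) ⇒ r = D₁/P + g = £35,000.0000/£492,683.23 + 0.044 = 0.071040 + 0.044 = 0.115040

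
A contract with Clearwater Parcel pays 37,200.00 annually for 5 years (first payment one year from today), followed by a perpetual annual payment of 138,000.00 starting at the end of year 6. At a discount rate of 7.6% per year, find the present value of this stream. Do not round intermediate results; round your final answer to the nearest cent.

1409045.35

PV of 5-year annuity: 37,200.00 × [1 − (1+0.076)^−5] / 0.076 = 150107.94882
Perpetuity value at year 5: 138,000.00 / 0.076 = 1815789.47368
PV of perpetuity: 1815789.47368 / (1+0.076)^5 = 1258937.40547
Total PV = 150107.94882 + 1258937.40547 = 1409045.35430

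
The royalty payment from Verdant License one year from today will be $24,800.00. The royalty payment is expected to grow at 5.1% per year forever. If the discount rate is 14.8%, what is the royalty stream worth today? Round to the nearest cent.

$255670.10

Growing perpetuity: P = D₁ / (r − g) = $24,800.0000 / (0.148 − 0.051) = $255,670.10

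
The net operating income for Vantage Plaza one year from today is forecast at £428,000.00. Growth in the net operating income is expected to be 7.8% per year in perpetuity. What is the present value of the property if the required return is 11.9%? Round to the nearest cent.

£10439024.39

Growing perpetuity: P = D₁ / (r − g) = £428,000.0000 / (0.119 − 0.078) = £10,439,024.39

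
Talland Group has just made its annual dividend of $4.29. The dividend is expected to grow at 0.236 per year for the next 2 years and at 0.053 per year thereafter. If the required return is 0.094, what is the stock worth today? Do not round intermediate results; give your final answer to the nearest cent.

$150.96

D_1 = 5.30244
D_2 = 6.55382
Terminal value at year 2: TV = D_2×(1+g_2)/(r−g_2) = 6.90117/0.041 = 168.32117
P_0 = D_1/(1+r)^1 + D_2/(1+r)^2 + TV/(1+r)^2
    = 4.84684 + 5.47595 + 140.63846 = 150.96125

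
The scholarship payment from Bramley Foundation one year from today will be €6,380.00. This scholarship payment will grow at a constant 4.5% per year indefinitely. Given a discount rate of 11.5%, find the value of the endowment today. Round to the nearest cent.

Growing perpetuity: P = D₁ / (r − g) = €6,380.0000 / (0.115 − 0.045) = €91,142.86

€91142.86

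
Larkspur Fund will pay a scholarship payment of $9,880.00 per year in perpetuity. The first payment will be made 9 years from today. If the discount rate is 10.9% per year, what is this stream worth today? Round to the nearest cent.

Value at end of year 8: C / r = $9,880.00 / 0.109 = $90,642.2018
Discount to today: PV = $90,642.2018 / (1 + 0.109)^8 = $90,642.2018 / 2.287981 = $39,616.68

$39616.68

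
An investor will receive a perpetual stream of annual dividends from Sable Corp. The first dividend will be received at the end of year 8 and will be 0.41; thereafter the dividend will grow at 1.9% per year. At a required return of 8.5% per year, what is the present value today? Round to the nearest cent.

Value at end of year 7: C₁ / (r − g) = 0.41 / (0.085 − 0.019) = 6.2121
Discount to today: PV = 6.2121 / (1 + 0.085)^7 = 6.2121 / 1.770142 = 3.51

3.51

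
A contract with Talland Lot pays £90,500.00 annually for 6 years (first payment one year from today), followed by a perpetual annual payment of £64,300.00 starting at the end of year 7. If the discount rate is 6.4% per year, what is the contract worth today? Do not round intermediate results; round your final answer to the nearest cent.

PV of 6-year annuity: £90,500.00 × [1 − (1+0.064)^−6] / 0.064 = 439479.48674
Perpetuity value at year 6: £64,300.00 / 0.064 = 1004687.50000
PV of perpetuity: 1004687.50000 / (1+0.064)^6 = 692438.53870
Total PV = 439479.48674 + 692438.53870 = 1131918.02544

£1131918.03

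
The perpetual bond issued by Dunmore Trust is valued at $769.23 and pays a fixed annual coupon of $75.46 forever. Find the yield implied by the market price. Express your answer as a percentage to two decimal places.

9.81%

P = C/r ⇒ r = C/P = $75.46/$769.23 = 0.098098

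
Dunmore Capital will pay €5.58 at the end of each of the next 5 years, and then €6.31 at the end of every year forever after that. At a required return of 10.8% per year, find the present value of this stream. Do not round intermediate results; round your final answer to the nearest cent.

€55.71

PV of 5-year annuity: €5.58 × [1 − (1+0.108)^−5] / 0.108 = 20.72728
Perpetuity value at year 5: €6.31 / 0.108 = 58.42593
PV of perpetuity: 58.42593 / (1+0.108)^5 = 34.98701
Total PV = 20.72728 + 34.98701 = 55.71429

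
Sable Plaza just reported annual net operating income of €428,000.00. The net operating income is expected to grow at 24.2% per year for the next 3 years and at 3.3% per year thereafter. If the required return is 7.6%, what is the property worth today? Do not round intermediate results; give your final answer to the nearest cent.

€17535108.75

D_1 = 531576.00000
D_2 = 660217.39200
D_3 = 819990.00086
Terminal value at year 3: TV = D_3×(1+g_2)/(r−g_2) = 847049.67089/0.043 = 19698829.55564
P_0 = D_1/(1+r)^1 + D_2/(1+r)^2 + D_3/(1+r)^3 + TV/(1+r)^3
    = 494029.73978 + 570246.22379 + 658221.01297 + 15812611.77663 = 17535108.75317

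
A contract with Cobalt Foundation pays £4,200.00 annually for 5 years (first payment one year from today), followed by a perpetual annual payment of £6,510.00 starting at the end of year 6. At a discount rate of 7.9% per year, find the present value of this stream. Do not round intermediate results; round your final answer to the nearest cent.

£73157.54

PV of 5-year annuity: £4,200.00 × [1 − (1+0.079)^−5] / 0.079 = 16813.67305
Perpetuity value at year 5: £6,510.00 / 0.079 = 82405.06329
PV of perpetuity: 82405.06329 / (1+0.079)^5 = 56343.87007
Total PV = 16813.67305 + 56343.87007 = 73157.54311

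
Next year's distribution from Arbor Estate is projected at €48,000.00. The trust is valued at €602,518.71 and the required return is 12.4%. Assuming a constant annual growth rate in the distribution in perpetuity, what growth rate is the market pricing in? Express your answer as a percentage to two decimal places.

P = D₁/(r−g) ⇒ g = r − D₁/P = 0.124 − €48,000.00/€602,518.71 = 0.044334

4.43%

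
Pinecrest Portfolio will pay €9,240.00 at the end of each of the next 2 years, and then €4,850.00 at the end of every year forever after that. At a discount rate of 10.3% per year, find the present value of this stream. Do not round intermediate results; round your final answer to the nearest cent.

PV of 2-year annuity: €9,240.00 × [1 − (1+0.103)^−2] / 0.103 = 15972.03374
Perpetuity value at year 2: €4,850.00 / 0.103 = 47087.37864
PV of perpetuity: 47087.37864 / (1+0.103)^2 = 38703.78950
Total PV = 15972.03374 + 38703.78950 = 54675.82324

€54675.82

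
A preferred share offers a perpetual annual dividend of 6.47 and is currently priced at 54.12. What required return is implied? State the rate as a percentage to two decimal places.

P = C/r ⇒ r = C/P = 6.47/54.12 = 0.119549

11.95%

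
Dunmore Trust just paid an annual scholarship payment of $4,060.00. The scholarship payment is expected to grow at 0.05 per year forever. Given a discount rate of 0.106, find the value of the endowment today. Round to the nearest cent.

$76125.00

D₁ = D₀ × (1 + g) = $4,060.00 × 1.05 = $4,263.0000
Growing perpetuity: P = D₁ / (r − g) = $4,263.0000 / (0.106 − 0.05) = $76,125.00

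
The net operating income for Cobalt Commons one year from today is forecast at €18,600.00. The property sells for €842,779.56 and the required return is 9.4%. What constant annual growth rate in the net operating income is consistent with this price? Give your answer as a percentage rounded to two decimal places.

7.19%

P = D₁/(r−g) ⇒ g = r − D₁/P = 0.094 − €18,600.00/€842,779.56 = 0.071930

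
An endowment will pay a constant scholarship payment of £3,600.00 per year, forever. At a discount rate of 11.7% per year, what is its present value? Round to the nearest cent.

£30769.23

Level perpetuity: PV = C / r = £3,600.00 / 0.117 = £30,769.23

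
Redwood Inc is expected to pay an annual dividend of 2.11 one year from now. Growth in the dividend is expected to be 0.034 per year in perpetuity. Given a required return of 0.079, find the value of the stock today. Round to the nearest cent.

Growing perpetuity: P = D₁ / (r − g) = 2.1100 / (0.079 − 0.034) = 46.89

46.89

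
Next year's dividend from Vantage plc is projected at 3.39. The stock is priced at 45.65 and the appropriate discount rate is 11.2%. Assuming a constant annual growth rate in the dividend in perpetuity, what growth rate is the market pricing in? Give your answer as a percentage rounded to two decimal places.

P = D₁/(r−g) ⇒ g = r − D₁/P = 0.112 − 3.39/45.65 = 0.037739

3.77%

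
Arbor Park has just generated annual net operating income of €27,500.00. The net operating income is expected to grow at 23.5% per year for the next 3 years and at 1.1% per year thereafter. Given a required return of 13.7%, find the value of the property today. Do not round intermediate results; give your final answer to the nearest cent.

D_1 = 33962.50000
D_2 = 41943.68750
D_3 = 51800.45406
Terminal value at year 3: TV = D_3×(1+g_2)/(r−g_2) = 52370.25906/0.126 = 415636.97664
P_0 = D_1/(1+r)^1 + D_2/(1+r)^2 + D_3/(1+r)^3 + TV/(1+r)^3
    = 29870.27265 + 32444.84320 + 35241.32045 + 282769.64267 = 380326.07897

€380326.08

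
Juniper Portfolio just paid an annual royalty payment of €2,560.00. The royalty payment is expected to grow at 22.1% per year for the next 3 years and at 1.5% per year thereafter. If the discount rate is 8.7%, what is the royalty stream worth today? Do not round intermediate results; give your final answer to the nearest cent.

D_1 = 3125.76000
D_2 = 3816.55296
D_3 = 4660.01116
Terminal value at year 3: TV = D_3×(1+g_2)/(r−g_2) = 4729.91133/0.072 = 65693.21294
P_0 = D_1/(1+r)^1 + D_2/(1+r)^2 + D_3/(1+r)^3 + TV/(1+r)^3
    = 2875.58418 + 3230.07201 + 3628.25936 + 51148.37855 = 60882.29410

€60882.29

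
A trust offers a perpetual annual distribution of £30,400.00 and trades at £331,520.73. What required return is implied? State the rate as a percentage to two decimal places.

9.17%

P = C/r ⇒ r = C/P = £30,400.00/£331,520.73 = 0.091699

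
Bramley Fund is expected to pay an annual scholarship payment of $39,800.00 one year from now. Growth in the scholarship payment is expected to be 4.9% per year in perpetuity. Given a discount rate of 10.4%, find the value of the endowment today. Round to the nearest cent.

Growing perpetuity: P = D₁ / (r − g) = $39,800.0000 / (0.104 − 0.049) = $723,636.36

$723636.36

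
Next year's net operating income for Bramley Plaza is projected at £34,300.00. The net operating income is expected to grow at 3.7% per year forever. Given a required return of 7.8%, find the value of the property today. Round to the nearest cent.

Growing perpetuity: P = D₁ / (r − g) = £34,300.0000 / (0.078 − 0.037) = £836,585.37

£836585.37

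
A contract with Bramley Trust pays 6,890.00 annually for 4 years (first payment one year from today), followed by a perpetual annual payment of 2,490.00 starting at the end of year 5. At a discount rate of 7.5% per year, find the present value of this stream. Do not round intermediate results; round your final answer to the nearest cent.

47937.04

PV of 4-year annuity: 6,890.00 × [1 − (1+0.075)^−4] / 0.075 = 23076.85800
Perpetuity value at year 4: 2,490.00 / 0.075 = 33200.00000
PV of perpetuity: 33200.00000 / (1+0.075)^4 = 24860.17759
Total PV = 23076.85800 + 24860.17759 = 47937.03559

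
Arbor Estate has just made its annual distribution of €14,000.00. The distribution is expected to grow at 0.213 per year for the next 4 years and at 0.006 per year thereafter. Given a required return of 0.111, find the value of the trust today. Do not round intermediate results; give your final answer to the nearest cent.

D_1 = 16982.00000
D_2 = 20599.16600
D_3 = 24986.78836
D_4 = 30308.97428
Terminal value at year 4: TV = D_4×(1+g_2)/(r−g_2) = 30490.82812/0.105 = 290388.83928
P_0 = D_1/(1+r)^1 + D_2/(1+r)^2 + D_3/(1+r)^3 + D_4/(1+r)^4 + TV/(1+r)^4
    = 15285.32853 + 16688.66203 + 18220.83442 + 19893.67430 + 190600.34615 = 260688.84543

€260688.85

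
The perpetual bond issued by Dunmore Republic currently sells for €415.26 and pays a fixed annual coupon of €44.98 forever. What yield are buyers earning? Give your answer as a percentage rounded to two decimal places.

P = C/r ⇒ r = C/P = €44.98/€415.26 = 0.108318

10.83%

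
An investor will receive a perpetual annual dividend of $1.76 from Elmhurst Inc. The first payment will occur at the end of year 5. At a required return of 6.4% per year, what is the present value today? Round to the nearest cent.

$21.46

Value at end of year 4: C / r = $1.76 / 0.064 = $27.5000
Discount to today: PV = $27.5000 / (1 + 0.064)^4 = $27.5000 / 1.281641 = $21.46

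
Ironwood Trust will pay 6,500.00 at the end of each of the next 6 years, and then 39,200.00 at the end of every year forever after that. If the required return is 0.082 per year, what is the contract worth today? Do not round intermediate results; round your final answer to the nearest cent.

327793.44

PV of 6-year annuity: 6,500.00 × [1 − (1+0.082)^−6] / 0.082 = 29867.27000
Perpetuity value at year 6: 39,200.00 / 0.082 = 478048.78049
PV of perpetuity: 478048.78049 / (1+0.082)^6 = 297926.16757
Total PV = 29867.27000 + 297926.16757 = 327793.43757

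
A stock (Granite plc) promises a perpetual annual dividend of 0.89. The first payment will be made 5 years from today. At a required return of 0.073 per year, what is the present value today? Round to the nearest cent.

Value at end of year 4: C / r = 0.89 / 0.073 = 12.1918
Discount to today: PV = 12.1918 / (1 + 0.073)^4 = 12.1918 / 1.325558 = 9.20

9.20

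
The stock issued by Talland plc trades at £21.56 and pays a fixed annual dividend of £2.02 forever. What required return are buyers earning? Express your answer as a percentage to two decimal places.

P = C/r ⇒ r = C/P = £2.02/£21.56 = 0.093692

9.37%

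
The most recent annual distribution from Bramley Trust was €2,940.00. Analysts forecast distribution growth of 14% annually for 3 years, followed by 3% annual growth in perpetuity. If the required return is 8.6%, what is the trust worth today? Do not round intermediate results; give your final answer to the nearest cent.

€72275.74

D_1 = 3351.60000
D_2 = 3820.82400
D_3 = 4355.73936
Terminal value at year 3: TV = D_3×(1+g_2)/(r−g_2) = 4486.41154/0.056 = 80114.49180
P_0 = D_1/(1+r)^1 + D_2/(1+r)^2 + D_3/(1+r)^3 + TV/(1+r)^3
    = 3086.18785 + 3239.64470 + 3400.73200 + 62549.17795 = 72275.74250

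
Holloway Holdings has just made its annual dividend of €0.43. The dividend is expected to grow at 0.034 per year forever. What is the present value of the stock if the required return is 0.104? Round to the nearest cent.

€6.35

D₁ = D₀ × (1 + g) = €0.43 × 1.034 = €0.4446
Growing perpetuity: P = D₁ / (r − g) = €0.4446 / (0.104 − 0.034) = €6.35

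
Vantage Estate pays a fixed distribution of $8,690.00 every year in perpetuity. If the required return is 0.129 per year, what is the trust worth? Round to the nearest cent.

Level perpetuity: PV = C / r = $8,690.00 / 0.129 = $67,364.34

$67364.34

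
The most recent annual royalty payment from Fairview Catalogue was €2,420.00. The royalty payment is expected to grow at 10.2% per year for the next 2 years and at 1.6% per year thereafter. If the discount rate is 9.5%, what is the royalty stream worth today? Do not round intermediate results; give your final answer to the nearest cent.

€36408.74

D_1 = 2666.84000
D_2 = 2938.85768
Terminal value at year 2: TV = D_2×(1+g_2)/(r−g_2) = 2985.87940/0.079 = 37795.94181
P_0 = D_1/(1+r)^1 + D_2/(1+r)^2 + TV/(1+r)^2
    = 2435.47032 + 2451.03954 + 31522.22999 = 36408.73984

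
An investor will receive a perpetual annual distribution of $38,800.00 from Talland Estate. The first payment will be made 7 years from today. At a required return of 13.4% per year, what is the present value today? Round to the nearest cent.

Value at end of year 6: C / r = $38,800.00 / 0.134 = $289,552.2388
Discount to today: PV = $289,552.2388 / (1 + 0.134)^6 = $289,552.2388 / 2.126563 = $136,159.70

$136159.70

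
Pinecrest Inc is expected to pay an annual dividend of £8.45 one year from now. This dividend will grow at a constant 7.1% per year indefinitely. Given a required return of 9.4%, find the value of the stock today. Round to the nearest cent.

Growing perpetuity: P = D₁ / (r − g) = £8.4500 / (0.094 − 0.071) = £367.39

£367.39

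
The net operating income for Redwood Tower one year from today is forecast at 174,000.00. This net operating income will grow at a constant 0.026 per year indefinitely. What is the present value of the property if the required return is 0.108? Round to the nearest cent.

2121951.22

Growing perpetuity: P = D₁ / (r − g) = 174,000.0000 / (0.108 − 0.026) = 2,121,951.22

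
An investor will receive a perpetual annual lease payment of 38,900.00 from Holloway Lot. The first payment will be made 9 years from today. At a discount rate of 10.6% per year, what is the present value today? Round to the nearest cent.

Value at end of year 8: C / r = 38,900.00 / 0.106 = 366,981.1321
Discount to today: PV = 366,981.1321 / (1 + 0.106)^8 = 366,981.1321 / 2.238933 = 163,908.97

163908.97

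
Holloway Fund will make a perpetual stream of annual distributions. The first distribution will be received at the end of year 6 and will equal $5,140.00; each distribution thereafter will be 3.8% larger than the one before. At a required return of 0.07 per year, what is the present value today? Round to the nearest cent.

Value at end of year 5: C₁ / (r − g) = $5,140.00 / (0.07 − 0.038) = $160,625.0000
Discount to today: PV = $160,625.0000 / (1 + 0.07)^5 = $160,625.0000 / 1.402552 = $114,523.41

$114523.41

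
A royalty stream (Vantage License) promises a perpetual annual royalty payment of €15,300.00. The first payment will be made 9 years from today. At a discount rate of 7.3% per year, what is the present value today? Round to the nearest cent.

€119280.87

Value at end of year 8: C / r = €15,300.00 / 0.073 = €209,589.0411
Discount to today: PV = €209,589.0411 / (1 + 0.073)^8 = €209,589.0411 / 1.757105 = €119,280.87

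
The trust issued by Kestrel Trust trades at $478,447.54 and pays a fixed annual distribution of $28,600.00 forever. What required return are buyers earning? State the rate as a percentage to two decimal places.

5.98%

P = C/r ⇒ r = C/P = $28,600.00/$478,447.54 = 0.059777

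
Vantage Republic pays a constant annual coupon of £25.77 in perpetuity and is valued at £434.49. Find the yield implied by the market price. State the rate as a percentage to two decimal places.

P = C/r ⇒ r = C/P = £25.77/£434.49 = 0.059311

5.93%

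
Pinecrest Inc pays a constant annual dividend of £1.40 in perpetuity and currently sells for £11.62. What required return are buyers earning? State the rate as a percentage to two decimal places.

P = C/r ⇒ r = C/P = £1.40/£11.62 = 0.120482

12.05%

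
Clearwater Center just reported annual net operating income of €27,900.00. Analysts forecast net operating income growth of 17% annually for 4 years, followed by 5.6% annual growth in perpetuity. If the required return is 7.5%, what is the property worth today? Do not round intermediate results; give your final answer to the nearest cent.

€2314358.42

D_1 = 32643.00000
D_2 = 38192.31000
D_3 = 44685.00270
D_4 = 52281.45316
Terminal value at year 4: TV = D_4×(1+g_2)/(r−g_2) = 55209.21454/0.019 = 2905748.13347
P_0 = D_1/(1+r)^1 + D_2/(1+r)^2 + D_3/(1+r)^3 + D_4/(1+r)^4 + TV/(1+r)^4
    = 30365.58140 + 33049.05138 + 35969.66522 + 39148.37982 + 2175825.74174 = 2314358.41956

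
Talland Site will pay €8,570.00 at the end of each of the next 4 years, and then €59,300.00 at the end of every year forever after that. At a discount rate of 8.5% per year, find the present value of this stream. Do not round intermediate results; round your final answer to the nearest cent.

€531476.04

PV of 4-year annuity: €8,570.00 × [1 − (1+0.085)^−4] / 0.085 = 28071.86334
Perpetuity value at year 4: €59,300.00 / 0.085 = 697647.05882
PV of perpetuity: 697647.05882 / (1+0.085)^4 = 503404.17714
Total PV = 28071.86334 + 503404.17714 = 531476.04048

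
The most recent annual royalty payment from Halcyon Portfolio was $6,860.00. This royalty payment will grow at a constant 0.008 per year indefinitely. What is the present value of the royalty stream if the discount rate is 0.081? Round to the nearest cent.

$94724.38

D₁ = D₀ × (1 + g) = $6,860.00 × 1.008 = $6,914.8800
Growing perpetuity: P = D₁ / (r − g) = $6,914.8800 / (0.081 − 0.008) = $94,724.38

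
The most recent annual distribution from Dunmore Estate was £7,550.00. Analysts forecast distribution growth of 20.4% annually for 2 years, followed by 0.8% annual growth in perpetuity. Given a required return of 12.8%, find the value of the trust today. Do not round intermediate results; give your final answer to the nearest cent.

D_1 = 9090.20000
D_2 = 10944.60080
Terminal value at year 2: TV = D_2×(1+g_2)/(r−g_2) = 11032.15761/0.12 = 91934.64672
P_0 = D_1/(1+r)^1 + D_2/(1+r)^2 + TV/(1+r)^2
    = 8058.68794 + 8601.64919 + 72253.85318 = 88914.19031

£88914.19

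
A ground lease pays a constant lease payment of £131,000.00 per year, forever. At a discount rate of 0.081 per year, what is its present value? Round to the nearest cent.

Level perpetuity: PV = C / r = £131,000.00 / 0.081 = £1,617,283.95

£1617283.95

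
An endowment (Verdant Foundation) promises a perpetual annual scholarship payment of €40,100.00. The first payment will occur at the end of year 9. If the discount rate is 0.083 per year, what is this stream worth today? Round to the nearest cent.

€255292.84

Value at end of year 8: C / r = €40,100.00 / 0.083 = €483,132.5301
Discount to today: PV = €483,132.5301 / (1 + 0.083)^8 = €483,132.5301 / 1.892464 = €255,292.84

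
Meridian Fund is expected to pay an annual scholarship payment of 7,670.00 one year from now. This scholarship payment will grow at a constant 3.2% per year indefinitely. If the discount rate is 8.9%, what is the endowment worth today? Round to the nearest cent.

Growing perpetuity: P = D₁ / (r − g) = 7,670.0000 / (0.089 − 0.032) = 134,561.40

134561.40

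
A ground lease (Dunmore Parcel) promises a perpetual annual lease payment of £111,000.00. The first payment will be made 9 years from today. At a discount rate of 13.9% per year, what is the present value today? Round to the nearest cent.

Value at end of year 8: C / r = £111,000.00 / 0.139 = £798,561.1511
Discount to today: PV = £798,561.1511 / (1 + 0.139)^8 = £798,561.1511 / 2.832630 = £281,915.13

£281915.13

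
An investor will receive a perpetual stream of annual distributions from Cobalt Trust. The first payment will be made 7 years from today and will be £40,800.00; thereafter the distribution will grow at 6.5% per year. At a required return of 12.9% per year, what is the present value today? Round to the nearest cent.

£307833.97

Value at end of year 6: C₁ / (r − g) = £40,800.00 / (0.129 − 0.065) = £637,500.0000
Discount to today: PV = £637,500.0000 / (1 + 0.129)^6 = £637,500.0000 / 2.070922 = £307,833.97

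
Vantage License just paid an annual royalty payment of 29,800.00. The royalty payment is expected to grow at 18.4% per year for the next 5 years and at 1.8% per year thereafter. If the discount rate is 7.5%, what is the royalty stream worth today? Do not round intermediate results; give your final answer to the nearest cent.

1063528.30

D_1 = 35283.20000
D_2 = 41775.30880
D_3 = 49461.96562
D_4 = 58562.96729
D_5 = 69338.55328
Terminal value at year 5: TV = D_5×(1+g_2)/(r−g_2) = 70586.64723/0.057 = 1238362.23218
P_0 = D_1/(1+r)^1 + D_2/(1+r)^2 + D_3/(1+r)^3 + D_4/(1+r)^4 + D_5/(1+r)^5 + TV/(1+r)^5
    = 32821.58140 + 36149.53709 + 39814.93201 + 43851.98093 + 48298.36784 + 862591.90280 = 1063528.30207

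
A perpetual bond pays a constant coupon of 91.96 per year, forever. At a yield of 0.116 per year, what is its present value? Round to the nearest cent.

792.76

Level perpetuity: PV = C / r = 91.96 / 0.116 = 792.76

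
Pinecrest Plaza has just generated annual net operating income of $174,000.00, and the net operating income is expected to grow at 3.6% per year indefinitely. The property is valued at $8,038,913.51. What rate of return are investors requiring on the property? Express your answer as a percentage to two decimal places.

D₁ = $174,000.00 × 1.036 = $180,264.0000
P = D₁/(r − g) ⇒ r = D₁/P + g = $180,264.0000/$8,038,913.51 + 0.036 = 0.022424 + 0.036 = 0.058424

5.84%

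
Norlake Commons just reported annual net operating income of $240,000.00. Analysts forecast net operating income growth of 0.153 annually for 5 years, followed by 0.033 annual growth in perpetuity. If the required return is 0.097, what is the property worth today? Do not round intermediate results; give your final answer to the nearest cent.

D_1 = 276720.00000
D_2 = 319058.16000
D_3 = 367874.05848
D_4 = 424158.78943
D_5 = 489055.08421
Terminal value at year 5: TV = D_5×(1+g_2)/(r−g_2) = 505193.90199/0.064 = 7893654.71857
P_0 = D_1/(1+r)^1 + D_2/(1+r)^2 + D_3/(1+r)^3 + D_4/(1+r)^4 + D_5/(1+r)^5 + TV/(1+r)^5
    = 252251.59526 + 265128.61380 + 278662.98241 + 292888.25772 + 307839.70935 + 4968725.30870 = 6365496.46724

$6365496.47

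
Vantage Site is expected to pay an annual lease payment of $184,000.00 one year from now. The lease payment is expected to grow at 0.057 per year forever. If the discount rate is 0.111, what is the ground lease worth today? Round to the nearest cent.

Growing perpetuity: P = D₁ / (r − g) = $184,000.0000 / (0.111 − 0.057) = $3,407,407.41

$3407407.41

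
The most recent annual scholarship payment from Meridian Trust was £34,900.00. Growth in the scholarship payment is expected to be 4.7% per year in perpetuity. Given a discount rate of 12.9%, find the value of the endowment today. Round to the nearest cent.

D₁ = D₀ × (1 + g) = £34,900.00 × 1.047 = £36,540.3000
Growing perpetuity: P = D₁ / (r − g) = £36,540.3000 / (0.129 − 0.047) = £445,613.41

£445613.41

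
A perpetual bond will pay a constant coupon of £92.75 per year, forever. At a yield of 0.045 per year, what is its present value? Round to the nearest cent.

Level perpetuity: PV = C / r = £92.75 / 0.045 = £2,061.11

£2061.11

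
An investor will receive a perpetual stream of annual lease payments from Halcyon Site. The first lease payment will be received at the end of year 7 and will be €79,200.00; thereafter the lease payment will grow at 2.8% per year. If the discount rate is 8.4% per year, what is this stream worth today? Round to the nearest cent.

€871688.79

Value at end of year 6: C₁ / (r − g) = €79,200.00 / (0.084 − 0.028) = €1,414,285.7143
Discount to today: PV = €1,414,285.7143 / (1 + 0.084)^6 = €1,414,285.7143 / 1.622466 = €871,688.79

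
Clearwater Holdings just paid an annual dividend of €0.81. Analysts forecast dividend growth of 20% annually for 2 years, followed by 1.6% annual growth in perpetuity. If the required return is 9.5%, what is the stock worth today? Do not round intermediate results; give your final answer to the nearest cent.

€14.37

D_1 = 0.97200
D_2 = 1.16640
Terminal value at year 2: TV = D_2×(1+g_2)/(r−g_2) = 1.18506/0.079 = 15.00079
P_0 = D_1/(1+r)^1 + D_2/(1+r)^2 + TV/(1+r)^2
    = 0.88767 + 0.97279 + 12.51082 = 14.37128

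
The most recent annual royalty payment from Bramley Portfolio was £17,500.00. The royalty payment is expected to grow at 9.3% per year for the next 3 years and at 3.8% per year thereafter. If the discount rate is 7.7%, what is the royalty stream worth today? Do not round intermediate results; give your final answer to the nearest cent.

£540913.06

D_1 = 19127.50000
D_2 = 20906.35750
D_3 = 22850.64875
Terminal value at year 3: TV = D_3×(1+g_2)/(r−g_2) = 23718.97340/0.039 = 608178.80513
P_0 = D_1/(1+r)^1 + D_2/(1+r)^2 + D_3/(1+r)^3 + TV/(1+r)^3
    = 17759.98143 + 18023.82517 + 18291.58858 + 486837.66540 = 540913.06058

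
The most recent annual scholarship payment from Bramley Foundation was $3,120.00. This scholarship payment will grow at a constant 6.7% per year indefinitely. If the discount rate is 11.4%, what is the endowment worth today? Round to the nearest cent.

D₁ = D₀ × (1 + g) = $3,120.00 × 1.067 = $3,329.0400
Growing perpetuity: P = D₁ / (r − g) = $3,329.0400 / (0.114 − 0.067) = $70,830.64

$70830.64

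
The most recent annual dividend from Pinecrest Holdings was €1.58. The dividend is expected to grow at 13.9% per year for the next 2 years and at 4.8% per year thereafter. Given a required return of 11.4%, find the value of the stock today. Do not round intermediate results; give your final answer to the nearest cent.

€29.49

D_1 = 1.79962
D_2 = 2.04977
Terminal value at year 2: TV = D_2×(1+g_2)/(r−g_2) = 2.14816/0.066 = 32.54782
P_0 = D_1/(1+r)^1 + D_2/(1+r)^2 + TV/(1+r)^2
    = 1.61546 + 1.65171 + 26.22717 = 29.49434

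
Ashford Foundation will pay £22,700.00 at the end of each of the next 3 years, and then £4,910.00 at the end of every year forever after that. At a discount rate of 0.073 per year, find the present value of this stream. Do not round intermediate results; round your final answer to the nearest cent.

PV of 3-year annuity: £22,700.00 × [1 − (1+0.073)^−3] / 0.073 = 59246.95582
Perpetuity value at year 3: £4,910.00 / 0.073 = 67260.27397
PV of perpetuity: 67260.27397 / (1+0.073)^3 = 54445.18353
Total PV = 59246.95582 + 54445.18353 = 113692.13935

£113692.14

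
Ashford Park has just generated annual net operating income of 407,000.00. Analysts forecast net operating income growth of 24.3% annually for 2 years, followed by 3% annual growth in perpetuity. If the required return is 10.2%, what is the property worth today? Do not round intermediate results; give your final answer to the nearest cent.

8384500.59

D_1 = 505901.00000
D_2 = 628834.94300
Terminal value at year 2: TV = D_2×(1+g_2)/(r−g_2) = 647699.99129/0.072 = 8995833.21236
P_0 = D_1/(1+r)^1 + D_2/(1+r)^2 + TV/(1+r)^2
    = 459075.31760 + 517813.62957 + 7407611.64519 = 8384500.59236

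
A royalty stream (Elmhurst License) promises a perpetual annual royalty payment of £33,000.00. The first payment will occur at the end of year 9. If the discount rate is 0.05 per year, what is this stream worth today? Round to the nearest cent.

Value at end of year 8: C / r = £33,000.00 / 0.05 = £660,000.0000
Discount to today: PV = £660,000.0000 / (1 + 0.05)^8 = £660,000.0000 / 1.477455 = £446,713.98

£446713.98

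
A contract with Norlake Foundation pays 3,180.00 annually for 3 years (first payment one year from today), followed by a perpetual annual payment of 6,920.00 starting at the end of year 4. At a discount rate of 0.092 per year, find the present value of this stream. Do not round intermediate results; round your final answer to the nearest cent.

65783.99

PV of 3-year annuity: 3,180.00 × [1 − (1+0.092)^−3] / 0.092 = 8020.91125
Perpetuity value at year 3: 6,920.00 / 0.092 = 75217.39130
PV of perpetuity: 75217.39130 / (1+0.092)^3 = 57763.08129
Total PV = 8020.91125 + 57763.08129 = 65783.99254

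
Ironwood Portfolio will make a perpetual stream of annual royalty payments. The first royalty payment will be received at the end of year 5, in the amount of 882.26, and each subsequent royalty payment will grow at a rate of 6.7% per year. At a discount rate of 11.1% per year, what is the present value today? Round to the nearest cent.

Value at end of year 4: C₁ / (r − g) = 882.26 / (0.111 − 0.067) = 20,051.3636
Discount to today: PV = 20,051.3636 / (1 + 0.111)^4 = 20,051.3636 / 1.523548 = 13,160.96

13160.96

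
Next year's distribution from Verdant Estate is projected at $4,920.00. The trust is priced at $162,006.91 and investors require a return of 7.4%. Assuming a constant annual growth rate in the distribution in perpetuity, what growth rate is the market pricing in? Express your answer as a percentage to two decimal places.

4.36%

P = D₁/(r−g) ⇒ g = r − D₁/P = 0.074 − $4,920.00/$162,006.91 = 0.043631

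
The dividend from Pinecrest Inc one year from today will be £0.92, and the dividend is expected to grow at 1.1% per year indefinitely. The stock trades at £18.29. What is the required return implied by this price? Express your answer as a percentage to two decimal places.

6.13%

P = D₁/(r − g) ⇒ r = D₁/P + g = £0.9200/£18.29 + 0.011 = 0.050301 + 0.011 = 0.061301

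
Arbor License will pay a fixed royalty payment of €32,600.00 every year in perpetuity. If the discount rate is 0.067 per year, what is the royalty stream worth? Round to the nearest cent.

Level perpetuity: PV = C / r = €32,600.00 / 0.067 = €486,567.16

€486567.16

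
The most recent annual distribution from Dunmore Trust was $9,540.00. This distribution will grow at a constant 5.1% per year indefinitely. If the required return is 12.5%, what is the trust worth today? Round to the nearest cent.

D₁ = D₀ × (1 + g) = $9,540.00 × 1.051 = $10,026.5400
Growing perpetuity: P = D₁ / (r − g) = $10,026.5400 / (0.125 − 0.051) = $135,493.78

$135493.78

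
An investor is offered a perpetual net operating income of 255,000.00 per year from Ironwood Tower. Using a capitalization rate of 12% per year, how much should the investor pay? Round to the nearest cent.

Level perpetuity: PV = C / r = 255,000.00 / 0.12 = 2,125,000.00

2125000.00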